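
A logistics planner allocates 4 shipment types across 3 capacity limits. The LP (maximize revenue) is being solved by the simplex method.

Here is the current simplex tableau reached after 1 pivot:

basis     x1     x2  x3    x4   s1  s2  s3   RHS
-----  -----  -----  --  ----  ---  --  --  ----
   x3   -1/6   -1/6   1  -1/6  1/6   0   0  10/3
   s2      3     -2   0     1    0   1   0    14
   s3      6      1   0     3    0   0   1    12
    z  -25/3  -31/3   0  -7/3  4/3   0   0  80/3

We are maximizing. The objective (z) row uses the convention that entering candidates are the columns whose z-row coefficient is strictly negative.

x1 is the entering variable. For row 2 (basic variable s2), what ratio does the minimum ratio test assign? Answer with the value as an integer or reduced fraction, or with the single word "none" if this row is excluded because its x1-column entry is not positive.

14/3

Ratio = RHS / (x1 entry) = 14 / 3 = 14/3.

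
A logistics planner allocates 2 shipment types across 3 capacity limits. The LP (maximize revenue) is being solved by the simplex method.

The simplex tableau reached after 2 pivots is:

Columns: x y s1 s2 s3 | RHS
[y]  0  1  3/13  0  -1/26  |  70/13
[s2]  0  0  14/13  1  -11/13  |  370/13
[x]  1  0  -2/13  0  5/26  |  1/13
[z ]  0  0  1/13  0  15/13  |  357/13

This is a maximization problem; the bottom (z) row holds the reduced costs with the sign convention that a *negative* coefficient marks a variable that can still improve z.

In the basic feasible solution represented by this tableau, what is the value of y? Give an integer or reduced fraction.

70/13

y is basic (row 1); its value is the RHS of that row: 70/13.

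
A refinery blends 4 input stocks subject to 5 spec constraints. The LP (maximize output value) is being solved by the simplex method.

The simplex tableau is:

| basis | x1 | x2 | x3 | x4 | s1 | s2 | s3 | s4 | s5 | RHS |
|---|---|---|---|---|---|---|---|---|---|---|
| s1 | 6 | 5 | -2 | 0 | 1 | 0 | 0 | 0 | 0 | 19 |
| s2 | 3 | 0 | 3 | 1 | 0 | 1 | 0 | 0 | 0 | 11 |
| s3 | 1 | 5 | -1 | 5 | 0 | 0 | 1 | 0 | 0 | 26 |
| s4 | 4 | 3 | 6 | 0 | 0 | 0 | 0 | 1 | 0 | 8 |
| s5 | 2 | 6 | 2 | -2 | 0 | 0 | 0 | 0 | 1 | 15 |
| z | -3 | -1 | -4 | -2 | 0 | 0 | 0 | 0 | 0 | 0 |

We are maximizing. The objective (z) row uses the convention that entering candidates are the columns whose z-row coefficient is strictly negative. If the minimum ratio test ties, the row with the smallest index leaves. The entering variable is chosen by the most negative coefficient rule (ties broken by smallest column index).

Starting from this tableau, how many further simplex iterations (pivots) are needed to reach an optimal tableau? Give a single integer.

2

pivot: x3 in, s4 out → z = 16/3
pivot: x4 in, s3 out → z = 244/15
No improving column remains; optimal.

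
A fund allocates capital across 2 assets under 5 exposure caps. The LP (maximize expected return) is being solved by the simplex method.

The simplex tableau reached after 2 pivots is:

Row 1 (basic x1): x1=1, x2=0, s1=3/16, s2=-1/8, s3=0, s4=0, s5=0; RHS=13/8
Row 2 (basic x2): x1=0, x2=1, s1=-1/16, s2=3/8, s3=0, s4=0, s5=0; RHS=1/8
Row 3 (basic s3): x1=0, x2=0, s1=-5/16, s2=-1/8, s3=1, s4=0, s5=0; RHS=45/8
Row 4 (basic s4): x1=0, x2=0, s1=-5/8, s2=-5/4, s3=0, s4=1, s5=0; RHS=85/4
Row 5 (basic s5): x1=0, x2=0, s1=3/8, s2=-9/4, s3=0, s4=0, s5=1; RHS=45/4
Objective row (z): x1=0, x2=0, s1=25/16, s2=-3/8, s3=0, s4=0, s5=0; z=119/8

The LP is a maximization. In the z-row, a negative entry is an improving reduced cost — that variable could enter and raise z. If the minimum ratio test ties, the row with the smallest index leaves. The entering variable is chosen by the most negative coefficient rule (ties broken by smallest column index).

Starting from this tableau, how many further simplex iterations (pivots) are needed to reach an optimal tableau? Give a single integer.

1

pivot: s2 in, x2 out → z = 15
No improving column remains; optimal.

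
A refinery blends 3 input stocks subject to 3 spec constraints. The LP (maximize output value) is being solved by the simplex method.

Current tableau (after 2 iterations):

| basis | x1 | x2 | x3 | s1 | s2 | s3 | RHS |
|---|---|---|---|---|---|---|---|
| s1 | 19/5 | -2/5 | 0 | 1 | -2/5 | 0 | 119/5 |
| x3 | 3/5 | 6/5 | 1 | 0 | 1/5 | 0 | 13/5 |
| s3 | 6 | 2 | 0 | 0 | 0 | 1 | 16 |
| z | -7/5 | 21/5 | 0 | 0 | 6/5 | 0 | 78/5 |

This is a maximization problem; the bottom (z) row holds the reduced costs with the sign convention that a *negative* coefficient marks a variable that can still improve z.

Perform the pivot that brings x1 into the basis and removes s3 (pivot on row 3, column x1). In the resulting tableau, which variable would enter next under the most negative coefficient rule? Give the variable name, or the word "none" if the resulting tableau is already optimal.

none

Pivot element 6. New z-row = old z-row − (-7/5)·(row 3/6).
Updated z-row coefficients: x1: 0, x2: 14/3, x3: 0, s1: 0, s2: 6/5, s3: 7/30.
No coefficient is strictly negative; the tableau after this pivot is optimal.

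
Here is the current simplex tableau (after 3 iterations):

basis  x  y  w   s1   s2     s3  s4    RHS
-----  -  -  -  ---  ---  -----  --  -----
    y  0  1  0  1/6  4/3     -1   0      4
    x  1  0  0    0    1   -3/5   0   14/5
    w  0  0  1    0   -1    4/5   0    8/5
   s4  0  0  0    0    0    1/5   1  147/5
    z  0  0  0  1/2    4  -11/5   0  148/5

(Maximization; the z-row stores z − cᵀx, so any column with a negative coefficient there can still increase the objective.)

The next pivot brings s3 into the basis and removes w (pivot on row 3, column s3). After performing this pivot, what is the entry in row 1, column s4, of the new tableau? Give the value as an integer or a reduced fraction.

0

Pivot element is row 3, column s3: 4/5.
Normalize row 3: new (row 3, s4) = 0/(4/5) = 0.
row 1 ← row 1 − (-1)·(new row 3): 0 − (-1)·0 = 0.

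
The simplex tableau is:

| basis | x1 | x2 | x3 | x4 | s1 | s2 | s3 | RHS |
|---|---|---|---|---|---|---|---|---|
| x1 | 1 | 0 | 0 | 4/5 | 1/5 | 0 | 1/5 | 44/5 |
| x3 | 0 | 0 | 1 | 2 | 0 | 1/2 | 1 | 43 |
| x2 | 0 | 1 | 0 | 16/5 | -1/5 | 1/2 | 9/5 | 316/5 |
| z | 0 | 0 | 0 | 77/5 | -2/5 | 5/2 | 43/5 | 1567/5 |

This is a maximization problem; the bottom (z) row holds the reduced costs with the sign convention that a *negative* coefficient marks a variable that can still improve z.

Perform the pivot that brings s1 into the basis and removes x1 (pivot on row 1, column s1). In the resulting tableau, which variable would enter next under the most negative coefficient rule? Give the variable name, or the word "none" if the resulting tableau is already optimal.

Pivot element 1/5. New z-row = old z-row − (-2/5)·(row 1/(1/5)).
Updated z-row coefficients: x1: 2, x2: 0, x3: 0, x4: 17, s1: 0, s2: 5/2, s3: 9.
No coefficient is strictly negative; the tableau after this pivot is optimal.

none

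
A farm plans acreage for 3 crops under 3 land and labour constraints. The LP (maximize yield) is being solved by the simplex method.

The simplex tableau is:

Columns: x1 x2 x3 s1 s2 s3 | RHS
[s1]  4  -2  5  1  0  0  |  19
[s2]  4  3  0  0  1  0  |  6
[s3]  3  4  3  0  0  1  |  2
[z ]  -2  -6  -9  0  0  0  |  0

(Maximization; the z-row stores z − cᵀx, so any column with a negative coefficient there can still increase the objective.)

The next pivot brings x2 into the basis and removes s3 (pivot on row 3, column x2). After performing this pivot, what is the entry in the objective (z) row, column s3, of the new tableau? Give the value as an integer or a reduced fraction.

3/2

Pivot element is row 3, column x2: 4.
Normalize row 3: new (row 3, s3) = 1/4 = 1/4.
z-row ← z-row − (-6)·(new row 3): 0 − (-6)·(1/4) = 3/2.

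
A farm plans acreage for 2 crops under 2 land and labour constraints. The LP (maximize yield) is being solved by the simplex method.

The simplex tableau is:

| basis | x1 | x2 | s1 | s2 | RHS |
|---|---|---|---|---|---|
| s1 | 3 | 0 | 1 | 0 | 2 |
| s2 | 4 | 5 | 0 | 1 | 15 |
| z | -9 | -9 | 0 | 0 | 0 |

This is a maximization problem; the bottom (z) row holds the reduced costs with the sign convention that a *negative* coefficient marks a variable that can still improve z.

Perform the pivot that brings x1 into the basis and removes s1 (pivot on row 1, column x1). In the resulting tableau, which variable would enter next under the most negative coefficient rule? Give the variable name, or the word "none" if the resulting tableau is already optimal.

x2

Pivot element 3. New z-row = old z-row − (-9)·(row 1/3).
Updated z-row coefficients: x1: 0, x2: -9, s1: 3, s2: 0.
The most negative is -9 in column x2, so x2 would enter next.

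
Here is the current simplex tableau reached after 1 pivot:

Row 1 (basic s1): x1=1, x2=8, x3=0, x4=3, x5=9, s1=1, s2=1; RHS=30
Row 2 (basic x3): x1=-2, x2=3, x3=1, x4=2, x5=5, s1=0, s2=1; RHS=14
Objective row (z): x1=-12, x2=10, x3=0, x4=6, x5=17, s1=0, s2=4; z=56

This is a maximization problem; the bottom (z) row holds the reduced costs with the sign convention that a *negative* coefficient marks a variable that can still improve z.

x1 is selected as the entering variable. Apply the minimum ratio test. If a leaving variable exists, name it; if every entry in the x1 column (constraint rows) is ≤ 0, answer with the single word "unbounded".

Ratios: row 1 (s1): 30/1 = 30; row 2 (x3): entry -2 ≤ 0, skip.
Minimum ratio is in the s1 row, so s1 leaves.

s1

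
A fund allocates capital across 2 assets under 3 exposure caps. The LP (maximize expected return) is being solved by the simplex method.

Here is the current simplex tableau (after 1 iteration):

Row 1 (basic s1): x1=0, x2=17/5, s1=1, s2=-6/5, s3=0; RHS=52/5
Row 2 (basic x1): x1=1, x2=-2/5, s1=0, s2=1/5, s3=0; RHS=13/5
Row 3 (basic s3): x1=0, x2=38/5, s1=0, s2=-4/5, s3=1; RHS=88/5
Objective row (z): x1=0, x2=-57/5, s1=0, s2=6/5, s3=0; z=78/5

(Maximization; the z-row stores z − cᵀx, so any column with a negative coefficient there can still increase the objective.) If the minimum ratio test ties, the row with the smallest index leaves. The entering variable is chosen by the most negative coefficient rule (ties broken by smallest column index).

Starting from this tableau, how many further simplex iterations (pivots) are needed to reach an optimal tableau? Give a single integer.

pivot: x2 in, s3 out → z = 42
No improving column remains; optimal.

1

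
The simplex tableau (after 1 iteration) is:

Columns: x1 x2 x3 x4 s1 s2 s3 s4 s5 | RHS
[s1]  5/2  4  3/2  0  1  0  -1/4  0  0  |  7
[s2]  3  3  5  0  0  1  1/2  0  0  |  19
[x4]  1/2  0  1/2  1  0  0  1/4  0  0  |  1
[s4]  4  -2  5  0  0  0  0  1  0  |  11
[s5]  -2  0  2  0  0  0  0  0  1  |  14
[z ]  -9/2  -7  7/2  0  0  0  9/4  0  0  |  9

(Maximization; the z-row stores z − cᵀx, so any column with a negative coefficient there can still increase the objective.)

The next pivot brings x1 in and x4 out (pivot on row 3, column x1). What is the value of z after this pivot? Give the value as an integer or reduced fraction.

Minimum ratio for x1: 1/(1/2) = 2.
z changes by −(z-row coeff of x1)·ratio = −(-9/2)·2 = 9.
New z = 9 + 9 = 18.

18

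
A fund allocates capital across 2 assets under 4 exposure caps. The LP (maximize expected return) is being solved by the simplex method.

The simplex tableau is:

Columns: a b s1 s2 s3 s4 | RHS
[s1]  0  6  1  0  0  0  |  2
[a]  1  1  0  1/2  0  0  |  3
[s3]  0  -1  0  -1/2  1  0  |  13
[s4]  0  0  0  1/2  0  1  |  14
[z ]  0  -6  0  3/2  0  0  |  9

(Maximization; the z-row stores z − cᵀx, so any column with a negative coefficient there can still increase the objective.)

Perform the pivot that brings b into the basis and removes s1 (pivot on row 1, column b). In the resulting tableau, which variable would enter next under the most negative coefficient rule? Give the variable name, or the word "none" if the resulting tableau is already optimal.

Pivot element 6. New z-row = old z-row − (-6)·(row 1/6).
Updated z-row coefficients: a: 0, b: 0, s1: 1, s2: 3/2, s3: 0, s4: 0.
No coefficient is strictly negative; the tableau after this pivot is optimal.

none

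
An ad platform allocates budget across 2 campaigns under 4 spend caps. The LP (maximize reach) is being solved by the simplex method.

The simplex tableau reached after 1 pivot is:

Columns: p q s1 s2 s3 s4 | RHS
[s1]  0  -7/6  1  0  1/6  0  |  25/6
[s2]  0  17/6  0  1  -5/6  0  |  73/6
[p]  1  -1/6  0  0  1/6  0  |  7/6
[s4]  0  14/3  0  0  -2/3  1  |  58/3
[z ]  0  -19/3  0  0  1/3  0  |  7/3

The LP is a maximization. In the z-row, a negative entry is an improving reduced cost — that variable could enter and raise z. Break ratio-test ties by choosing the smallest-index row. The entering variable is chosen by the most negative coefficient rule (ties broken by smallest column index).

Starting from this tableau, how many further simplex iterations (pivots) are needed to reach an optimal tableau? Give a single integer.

2

pivot: q in, s4 out → z = 200/7
pivot: s3 in, p out → z = 36
No improving column remains; optimal.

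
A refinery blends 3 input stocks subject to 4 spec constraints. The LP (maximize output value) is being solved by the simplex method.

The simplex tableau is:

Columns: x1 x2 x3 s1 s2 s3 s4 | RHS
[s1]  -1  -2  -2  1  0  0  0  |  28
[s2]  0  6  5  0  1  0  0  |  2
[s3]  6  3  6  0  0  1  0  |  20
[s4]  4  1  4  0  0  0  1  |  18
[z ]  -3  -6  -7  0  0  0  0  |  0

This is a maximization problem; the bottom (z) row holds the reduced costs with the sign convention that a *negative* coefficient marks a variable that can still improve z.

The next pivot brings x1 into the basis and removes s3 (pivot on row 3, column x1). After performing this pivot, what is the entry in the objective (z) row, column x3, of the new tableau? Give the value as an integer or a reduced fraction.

-4

Pivot element is row 3, column x1: 6.
Normalize row 3: new (row 3, x3) = 6/6 = 1.
z-row ← z-row − (-3)·(new row 3): -7 − (-3)·1 = -4.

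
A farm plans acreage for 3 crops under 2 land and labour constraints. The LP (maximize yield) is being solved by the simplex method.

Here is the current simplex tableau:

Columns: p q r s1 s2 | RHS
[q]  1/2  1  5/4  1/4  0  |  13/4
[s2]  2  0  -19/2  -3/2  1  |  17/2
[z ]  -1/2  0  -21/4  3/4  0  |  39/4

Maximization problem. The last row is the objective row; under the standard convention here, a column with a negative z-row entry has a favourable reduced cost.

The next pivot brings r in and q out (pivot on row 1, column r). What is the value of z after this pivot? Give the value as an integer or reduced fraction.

117/5

Minimum ratio for r: (13/4)/(5/4) = 13/5.
z changes by −(z-row coeff of r)·ratio = −(-21/4)·(13/5) = 273/20.
New z = 39/4 + (273/20) = 117/5.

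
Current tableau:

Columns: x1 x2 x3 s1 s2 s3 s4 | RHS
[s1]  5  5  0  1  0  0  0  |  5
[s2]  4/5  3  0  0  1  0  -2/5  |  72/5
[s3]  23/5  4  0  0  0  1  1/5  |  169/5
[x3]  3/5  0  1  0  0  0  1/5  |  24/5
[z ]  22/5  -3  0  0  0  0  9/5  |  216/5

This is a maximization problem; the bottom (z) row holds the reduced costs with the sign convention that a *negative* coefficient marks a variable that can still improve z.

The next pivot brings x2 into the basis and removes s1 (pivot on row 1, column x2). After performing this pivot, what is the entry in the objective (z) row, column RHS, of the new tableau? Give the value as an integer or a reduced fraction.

231/5

Pivot element is row 1, column x2: 5.
Normalize row 1: new (row 1, RHS) = 5/5 = 1.
z-row ← z-row − (-3)·(new row 1): 216/5 − (-3)·1 = 231/5.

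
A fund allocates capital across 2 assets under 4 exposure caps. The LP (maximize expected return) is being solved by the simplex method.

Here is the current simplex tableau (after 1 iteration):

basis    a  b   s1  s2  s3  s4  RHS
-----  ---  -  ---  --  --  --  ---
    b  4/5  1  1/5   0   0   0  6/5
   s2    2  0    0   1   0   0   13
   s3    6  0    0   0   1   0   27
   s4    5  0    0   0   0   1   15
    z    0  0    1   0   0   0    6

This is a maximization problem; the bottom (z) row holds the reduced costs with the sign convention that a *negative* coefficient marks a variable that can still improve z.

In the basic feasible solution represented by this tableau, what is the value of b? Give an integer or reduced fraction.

6/5

b is basic (row 1); its value is the RHS of that row: 6/5.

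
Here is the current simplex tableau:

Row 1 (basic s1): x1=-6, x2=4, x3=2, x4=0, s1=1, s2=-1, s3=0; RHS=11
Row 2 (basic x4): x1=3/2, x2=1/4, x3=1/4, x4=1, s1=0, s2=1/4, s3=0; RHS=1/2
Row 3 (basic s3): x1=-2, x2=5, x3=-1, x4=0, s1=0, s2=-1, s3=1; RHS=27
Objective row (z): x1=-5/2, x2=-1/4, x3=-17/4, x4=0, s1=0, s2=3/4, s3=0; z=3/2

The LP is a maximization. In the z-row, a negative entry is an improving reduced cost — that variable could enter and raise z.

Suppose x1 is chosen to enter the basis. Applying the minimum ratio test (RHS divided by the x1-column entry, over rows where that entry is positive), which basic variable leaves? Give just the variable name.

x4

Ratios: row 1 (s1): entry -6 ≤ 0, skip; row 2 (x4): (1/2)/(3/2) = 1/3; row 3 (s3): entry -2 ≤ 0, skip.
Minimum ratio 1/3 is in the x4 row, so x4 leaves.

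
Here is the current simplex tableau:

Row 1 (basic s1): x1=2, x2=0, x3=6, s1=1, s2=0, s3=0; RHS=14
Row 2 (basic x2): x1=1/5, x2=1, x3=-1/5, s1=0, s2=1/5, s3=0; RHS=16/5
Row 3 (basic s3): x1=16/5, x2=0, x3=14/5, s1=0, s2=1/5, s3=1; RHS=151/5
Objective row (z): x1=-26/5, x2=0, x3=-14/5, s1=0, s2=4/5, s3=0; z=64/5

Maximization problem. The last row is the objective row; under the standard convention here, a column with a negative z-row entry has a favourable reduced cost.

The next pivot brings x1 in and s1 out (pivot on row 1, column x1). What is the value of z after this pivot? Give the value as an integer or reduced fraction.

Minimum ratio for x1: 14/2 = 7.
z changes by −(z-row coeff of x1)·ratio = −(-26/5)·7 = 182/5.
New z = 64/5 + (182/5) = 246/5.

246/5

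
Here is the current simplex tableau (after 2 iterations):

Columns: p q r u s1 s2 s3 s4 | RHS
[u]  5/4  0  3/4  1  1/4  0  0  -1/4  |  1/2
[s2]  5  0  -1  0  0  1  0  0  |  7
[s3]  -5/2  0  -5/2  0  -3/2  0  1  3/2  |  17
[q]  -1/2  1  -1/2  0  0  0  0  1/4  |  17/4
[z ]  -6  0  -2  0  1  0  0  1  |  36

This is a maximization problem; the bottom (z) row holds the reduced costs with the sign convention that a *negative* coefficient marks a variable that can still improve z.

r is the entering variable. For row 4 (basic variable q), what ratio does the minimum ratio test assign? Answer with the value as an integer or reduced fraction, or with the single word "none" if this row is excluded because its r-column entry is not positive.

none

The r entry in row 4 is -1/2 ≤ 0, so this row gives no ratio.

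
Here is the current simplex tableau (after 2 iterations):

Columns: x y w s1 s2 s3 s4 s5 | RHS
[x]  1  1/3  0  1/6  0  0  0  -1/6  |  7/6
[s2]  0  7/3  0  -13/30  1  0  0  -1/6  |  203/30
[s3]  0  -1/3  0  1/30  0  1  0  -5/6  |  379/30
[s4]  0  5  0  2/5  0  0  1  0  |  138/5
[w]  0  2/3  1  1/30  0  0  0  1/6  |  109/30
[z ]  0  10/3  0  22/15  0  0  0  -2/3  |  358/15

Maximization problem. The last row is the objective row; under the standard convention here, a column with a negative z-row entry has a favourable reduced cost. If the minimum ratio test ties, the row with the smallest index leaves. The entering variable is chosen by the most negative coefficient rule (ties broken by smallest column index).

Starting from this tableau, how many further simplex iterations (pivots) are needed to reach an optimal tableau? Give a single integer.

1

pivot: s5 in, w out → z = 192/5
No improving column remains; optimal.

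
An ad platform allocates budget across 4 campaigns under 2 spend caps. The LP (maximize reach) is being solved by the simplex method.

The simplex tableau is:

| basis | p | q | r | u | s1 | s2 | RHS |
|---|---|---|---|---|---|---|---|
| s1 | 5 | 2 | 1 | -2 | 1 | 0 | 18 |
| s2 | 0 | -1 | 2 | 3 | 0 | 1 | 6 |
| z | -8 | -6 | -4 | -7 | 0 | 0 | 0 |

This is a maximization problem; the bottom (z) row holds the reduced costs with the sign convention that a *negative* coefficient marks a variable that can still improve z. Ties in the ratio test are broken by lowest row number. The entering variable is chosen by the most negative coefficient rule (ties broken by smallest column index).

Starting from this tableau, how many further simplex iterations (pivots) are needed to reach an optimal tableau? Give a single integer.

3

pivot: p in, s1 out → z = 144/5
pivot: u in, s2 out → z = 246/5
pivot: q in, p out → z = 303/2
No improving column remains; optimal.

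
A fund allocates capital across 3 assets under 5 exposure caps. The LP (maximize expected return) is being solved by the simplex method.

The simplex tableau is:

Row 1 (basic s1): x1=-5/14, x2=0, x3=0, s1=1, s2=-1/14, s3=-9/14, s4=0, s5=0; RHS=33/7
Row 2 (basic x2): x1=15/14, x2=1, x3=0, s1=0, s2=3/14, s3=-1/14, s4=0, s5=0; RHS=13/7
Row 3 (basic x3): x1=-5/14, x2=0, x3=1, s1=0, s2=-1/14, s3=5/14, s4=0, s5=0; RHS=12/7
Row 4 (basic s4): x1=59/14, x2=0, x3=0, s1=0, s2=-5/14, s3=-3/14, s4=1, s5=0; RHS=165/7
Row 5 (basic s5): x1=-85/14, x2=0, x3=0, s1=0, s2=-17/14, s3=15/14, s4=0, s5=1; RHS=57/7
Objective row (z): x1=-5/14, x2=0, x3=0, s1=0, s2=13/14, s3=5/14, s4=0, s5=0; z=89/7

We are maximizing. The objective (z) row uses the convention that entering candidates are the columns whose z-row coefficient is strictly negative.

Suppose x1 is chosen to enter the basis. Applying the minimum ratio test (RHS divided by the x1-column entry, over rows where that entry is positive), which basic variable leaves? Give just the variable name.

x2

Ratios: row 1 (s1): entry -5/14 ≤ 0, skip; row 2 (x2): (13/7)/(15/14) = 26/15; row 3 (x3): entry -5/14 ≤ 0, skip; row 4 (s4): (165/7)/(59/14) = 330/59; row 5 (s5): entry -85/14 ≤ 0, skip.
Minimum ratio 26/15 is in the x2 row, so x2 leaves.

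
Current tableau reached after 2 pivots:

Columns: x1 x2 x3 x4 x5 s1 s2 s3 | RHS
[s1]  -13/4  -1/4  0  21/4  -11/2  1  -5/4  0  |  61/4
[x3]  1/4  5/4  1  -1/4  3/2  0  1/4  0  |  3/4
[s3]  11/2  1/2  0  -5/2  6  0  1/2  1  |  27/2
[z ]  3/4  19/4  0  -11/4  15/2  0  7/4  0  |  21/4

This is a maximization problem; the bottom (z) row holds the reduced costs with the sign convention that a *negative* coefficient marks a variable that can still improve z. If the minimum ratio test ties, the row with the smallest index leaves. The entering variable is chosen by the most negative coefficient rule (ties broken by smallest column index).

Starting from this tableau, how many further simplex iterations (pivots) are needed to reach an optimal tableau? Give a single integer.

2

pivot: x4 in, s1 out → z = 278/21
pivot: x1 in, s3 out → z = 1514/83
No improving column remains; optimal.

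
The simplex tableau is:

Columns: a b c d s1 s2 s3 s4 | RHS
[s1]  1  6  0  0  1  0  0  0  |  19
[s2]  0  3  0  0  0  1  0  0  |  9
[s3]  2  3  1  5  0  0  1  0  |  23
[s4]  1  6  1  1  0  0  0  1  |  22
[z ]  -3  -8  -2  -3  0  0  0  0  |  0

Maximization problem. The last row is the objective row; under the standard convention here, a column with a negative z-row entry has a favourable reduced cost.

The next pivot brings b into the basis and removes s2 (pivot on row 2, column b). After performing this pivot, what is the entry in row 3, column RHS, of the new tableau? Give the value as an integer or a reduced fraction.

Pivot element is row 2, column b: 3.
Normalize row 2: new (row 2, RHS) = 9/3 = 3.
row 3 ← row 3 − 3·(new row 2): 23 − 3·3 = 14.

14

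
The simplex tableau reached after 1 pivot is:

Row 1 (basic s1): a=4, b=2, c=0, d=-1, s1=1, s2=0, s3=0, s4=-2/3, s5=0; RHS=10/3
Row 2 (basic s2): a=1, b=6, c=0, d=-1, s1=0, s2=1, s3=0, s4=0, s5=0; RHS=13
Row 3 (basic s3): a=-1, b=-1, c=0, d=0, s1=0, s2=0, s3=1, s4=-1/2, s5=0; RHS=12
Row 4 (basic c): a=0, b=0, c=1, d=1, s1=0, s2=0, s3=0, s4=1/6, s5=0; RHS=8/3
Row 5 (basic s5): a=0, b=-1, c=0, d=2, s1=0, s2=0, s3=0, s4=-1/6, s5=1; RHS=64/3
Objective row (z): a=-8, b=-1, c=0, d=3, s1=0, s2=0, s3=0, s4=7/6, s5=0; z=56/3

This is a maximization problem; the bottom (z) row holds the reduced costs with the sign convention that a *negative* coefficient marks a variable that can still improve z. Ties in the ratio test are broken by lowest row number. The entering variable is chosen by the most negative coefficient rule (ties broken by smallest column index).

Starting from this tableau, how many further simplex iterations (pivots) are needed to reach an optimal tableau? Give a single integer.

2

pivot: a in, s1 out → z = 76/3
pivot: s4 in, c out → z = 28
No improving column remains; optimal.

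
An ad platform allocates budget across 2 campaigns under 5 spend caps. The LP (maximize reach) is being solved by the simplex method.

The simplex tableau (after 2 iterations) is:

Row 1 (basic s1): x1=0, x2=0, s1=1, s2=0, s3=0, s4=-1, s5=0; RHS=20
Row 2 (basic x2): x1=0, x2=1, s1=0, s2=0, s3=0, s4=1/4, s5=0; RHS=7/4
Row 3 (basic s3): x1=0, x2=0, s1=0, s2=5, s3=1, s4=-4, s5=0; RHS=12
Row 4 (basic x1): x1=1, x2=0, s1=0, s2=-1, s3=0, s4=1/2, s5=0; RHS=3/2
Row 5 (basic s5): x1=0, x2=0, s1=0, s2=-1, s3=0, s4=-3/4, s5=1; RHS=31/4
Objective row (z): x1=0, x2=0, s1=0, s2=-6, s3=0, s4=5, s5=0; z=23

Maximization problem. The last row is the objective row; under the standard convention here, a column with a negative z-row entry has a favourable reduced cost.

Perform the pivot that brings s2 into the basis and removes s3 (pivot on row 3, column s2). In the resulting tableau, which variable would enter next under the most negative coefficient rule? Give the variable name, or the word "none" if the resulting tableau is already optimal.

Pivot element 5. New z-row = old z-row − (-6)·(row 3/5).
Updated z-row coefficients: x1: 0, x2: 0, s1: 0, s2: 0, s3: 6/5, s4: 1/5, s5: 0.
No coefficient is strictly negative; the tableau after this pivot is optimal.

none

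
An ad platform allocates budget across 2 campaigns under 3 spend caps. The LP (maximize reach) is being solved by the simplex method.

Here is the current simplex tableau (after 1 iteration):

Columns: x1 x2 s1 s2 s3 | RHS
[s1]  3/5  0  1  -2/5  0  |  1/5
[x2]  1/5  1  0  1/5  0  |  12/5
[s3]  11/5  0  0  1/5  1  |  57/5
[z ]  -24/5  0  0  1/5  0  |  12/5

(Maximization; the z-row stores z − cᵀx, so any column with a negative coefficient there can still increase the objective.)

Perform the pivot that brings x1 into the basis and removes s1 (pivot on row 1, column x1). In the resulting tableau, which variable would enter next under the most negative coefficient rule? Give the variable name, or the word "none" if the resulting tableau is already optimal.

s2

Pivot element 3/5. New z-row = old z-row − (-24/5)·(row 1/(3/5)).
Updated z-row coefficients: x1: 0, x2: 0, s1: 8, s2: -3, s3: 0.
The most negative is -3 in column s2, so s2 would enter next.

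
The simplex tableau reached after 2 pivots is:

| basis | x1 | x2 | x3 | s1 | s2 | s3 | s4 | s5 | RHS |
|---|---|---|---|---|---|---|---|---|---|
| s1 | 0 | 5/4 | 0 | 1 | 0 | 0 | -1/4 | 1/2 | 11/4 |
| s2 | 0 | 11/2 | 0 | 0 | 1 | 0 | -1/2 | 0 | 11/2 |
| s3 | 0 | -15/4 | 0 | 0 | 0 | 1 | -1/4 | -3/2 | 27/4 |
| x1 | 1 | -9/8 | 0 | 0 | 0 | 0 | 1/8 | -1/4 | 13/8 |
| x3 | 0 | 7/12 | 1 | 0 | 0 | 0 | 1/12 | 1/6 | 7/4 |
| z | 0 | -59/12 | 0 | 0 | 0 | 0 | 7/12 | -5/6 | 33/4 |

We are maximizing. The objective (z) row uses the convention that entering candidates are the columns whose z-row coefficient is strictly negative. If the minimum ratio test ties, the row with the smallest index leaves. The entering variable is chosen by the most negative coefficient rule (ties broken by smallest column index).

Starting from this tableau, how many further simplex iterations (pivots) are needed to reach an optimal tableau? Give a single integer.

pivot: x2 in, s2 out → z = 79/6
pivot: s5 in, s1 out → z = 47/3
pivot: s4 in, x3 out → z = 16
No improving column remains; optimal.

3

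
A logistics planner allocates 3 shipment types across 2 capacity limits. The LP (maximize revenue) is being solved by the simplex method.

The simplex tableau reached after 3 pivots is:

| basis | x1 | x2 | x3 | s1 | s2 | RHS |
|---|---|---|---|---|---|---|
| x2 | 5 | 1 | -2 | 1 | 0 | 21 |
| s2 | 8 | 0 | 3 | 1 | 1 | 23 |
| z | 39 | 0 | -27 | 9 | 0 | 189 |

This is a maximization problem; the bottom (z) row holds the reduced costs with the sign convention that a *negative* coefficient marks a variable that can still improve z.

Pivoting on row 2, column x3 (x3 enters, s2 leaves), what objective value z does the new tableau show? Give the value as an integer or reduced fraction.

396

Minimum ratio for x3: 23/3 = 23/3.
z changes by −(z-row coeff of x3)·ratio = −(-27)·(23/3) = 207.
New z = 189 + 207 = 396.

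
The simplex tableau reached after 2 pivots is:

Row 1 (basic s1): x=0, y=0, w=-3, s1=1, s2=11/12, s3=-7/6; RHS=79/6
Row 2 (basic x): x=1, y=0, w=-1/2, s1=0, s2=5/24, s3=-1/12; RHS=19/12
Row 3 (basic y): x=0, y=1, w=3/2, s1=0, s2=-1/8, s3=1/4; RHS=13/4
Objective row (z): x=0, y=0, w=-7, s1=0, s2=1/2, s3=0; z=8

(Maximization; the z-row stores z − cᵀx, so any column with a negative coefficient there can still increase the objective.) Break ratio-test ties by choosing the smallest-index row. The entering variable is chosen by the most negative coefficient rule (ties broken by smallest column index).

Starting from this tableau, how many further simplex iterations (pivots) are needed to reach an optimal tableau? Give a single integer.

pivot: w in, y out → z = 139/6
pivot: s2 in, x out → z = 49/2
No improving column remains; optimal.

2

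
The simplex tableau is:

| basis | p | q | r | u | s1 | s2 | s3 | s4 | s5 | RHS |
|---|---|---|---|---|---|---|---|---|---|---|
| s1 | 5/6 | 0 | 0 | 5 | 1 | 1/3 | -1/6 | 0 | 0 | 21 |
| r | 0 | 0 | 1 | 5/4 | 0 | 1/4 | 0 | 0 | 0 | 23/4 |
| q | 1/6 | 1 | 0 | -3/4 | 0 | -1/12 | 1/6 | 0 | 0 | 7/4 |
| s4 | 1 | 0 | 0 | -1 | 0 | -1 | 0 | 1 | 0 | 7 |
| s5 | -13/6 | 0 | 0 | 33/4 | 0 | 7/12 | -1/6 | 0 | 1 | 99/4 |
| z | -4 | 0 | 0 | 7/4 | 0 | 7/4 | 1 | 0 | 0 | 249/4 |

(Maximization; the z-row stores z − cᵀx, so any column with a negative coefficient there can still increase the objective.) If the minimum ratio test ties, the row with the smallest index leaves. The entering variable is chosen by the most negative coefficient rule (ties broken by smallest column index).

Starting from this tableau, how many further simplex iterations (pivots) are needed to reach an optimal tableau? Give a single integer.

3

pivot: p in, s4 out → z = 361/4
pivot: u in, s1 out → z = 961/10
pivot: s2 in, q out → z = 115
No improving column remains; optimal.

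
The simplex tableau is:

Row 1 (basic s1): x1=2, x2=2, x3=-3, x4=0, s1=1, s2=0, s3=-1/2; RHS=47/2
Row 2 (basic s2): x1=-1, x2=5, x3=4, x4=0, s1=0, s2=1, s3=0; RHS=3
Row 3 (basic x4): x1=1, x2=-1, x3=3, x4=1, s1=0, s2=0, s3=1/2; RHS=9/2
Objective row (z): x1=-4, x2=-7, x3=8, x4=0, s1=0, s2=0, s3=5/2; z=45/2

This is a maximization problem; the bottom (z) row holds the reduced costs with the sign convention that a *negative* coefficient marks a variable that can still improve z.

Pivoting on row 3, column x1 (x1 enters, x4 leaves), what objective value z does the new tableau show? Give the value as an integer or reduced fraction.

81/2

Minimum ratio for x1: (9/2)/1 = 9/2.
z changes by −(z-row coeff of x1)·ratio = −(-4)·(9/2) = 18.
New z = 45/2 + 18 = 81/2.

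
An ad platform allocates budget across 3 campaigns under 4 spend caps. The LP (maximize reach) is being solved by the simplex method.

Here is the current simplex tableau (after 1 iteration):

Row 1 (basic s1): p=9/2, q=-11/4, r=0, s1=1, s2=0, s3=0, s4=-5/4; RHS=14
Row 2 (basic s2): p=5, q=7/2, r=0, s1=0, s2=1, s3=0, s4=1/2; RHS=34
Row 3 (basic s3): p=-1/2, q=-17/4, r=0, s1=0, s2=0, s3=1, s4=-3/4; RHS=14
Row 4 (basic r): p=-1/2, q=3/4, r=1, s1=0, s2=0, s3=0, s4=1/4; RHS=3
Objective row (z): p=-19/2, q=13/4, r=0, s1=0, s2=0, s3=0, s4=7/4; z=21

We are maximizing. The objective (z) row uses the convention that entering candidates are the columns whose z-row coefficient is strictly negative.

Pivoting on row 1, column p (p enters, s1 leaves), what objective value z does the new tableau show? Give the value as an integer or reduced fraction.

Minimum ratio for p: 14/(9/2) = 28/9.
z changes by −(z-row coeff of p)·ratio = −(-19/2)·(28/9) = 266/9.
New z = 21 + (266/9) = 455/9.

455/9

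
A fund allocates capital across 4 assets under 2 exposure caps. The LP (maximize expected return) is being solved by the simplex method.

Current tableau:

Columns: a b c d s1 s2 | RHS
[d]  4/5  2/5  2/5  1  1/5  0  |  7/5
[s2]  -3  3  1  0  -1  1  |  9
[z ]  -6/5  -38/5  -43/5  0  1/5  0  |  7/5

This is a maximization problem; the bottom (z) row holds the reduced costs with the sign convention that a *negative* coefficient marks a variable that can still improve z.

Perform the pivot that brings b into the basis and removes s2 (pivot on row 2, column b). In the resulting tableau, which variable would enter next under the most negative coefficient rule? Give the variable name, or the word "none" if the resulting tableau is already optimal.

a

Pivot element 3. New z-row = old z-row − (-38/5)·(row 2/3).
Updated z-row coefficients: a: -44/5, b: 0, c: -91/15, d: 0, s1: -7/3, s2: 38/15.
The most negative is -44/5 in column a, so a would enter next.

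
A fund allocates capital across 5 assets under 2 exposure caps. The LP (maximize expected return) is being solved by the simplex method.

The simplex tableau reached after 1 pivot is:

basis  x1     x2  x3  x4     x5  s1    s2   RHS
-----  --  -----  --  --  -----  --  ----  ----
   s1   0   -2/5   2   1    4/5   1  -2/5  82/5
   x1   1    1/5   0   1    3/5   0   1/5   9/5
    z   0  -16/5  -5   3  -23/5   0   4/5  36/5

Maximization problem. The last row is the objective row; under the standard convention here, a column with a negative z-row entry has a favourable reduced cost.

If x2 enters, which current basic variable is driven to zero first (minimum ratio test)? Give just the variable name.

Ratios: row 1 (s1): entry -2/5 ≤ 0, skip; row 2 (x1): (9/5)/(1/5) = 9.
Minimum ratio 9 is in the x1 row, so x1 leaves.

x1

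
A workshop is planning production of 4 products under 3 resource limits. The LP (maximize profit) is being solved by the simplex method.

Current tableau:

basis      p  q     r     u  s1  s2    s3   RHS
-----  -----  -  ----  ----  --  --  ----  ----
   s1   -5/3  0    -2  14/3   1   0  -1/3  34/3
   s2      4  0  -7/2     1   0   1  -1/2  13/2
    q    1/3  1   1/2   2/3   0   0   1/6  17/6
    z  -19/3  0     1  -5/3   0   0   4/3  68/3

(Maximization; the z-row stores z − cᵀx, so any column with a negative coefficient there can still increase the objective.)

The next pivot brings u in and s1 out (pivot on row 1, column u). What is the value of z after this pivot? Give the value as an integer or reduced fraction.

187/7

Minimum ratio for u: (34/3)/(14/3) = 17/7.
z changes by −(z-row coeff of u)·ratio = −(-5/3)·(17/7) = 85/21.
New z = 68/3 + (85/21) = 187/7.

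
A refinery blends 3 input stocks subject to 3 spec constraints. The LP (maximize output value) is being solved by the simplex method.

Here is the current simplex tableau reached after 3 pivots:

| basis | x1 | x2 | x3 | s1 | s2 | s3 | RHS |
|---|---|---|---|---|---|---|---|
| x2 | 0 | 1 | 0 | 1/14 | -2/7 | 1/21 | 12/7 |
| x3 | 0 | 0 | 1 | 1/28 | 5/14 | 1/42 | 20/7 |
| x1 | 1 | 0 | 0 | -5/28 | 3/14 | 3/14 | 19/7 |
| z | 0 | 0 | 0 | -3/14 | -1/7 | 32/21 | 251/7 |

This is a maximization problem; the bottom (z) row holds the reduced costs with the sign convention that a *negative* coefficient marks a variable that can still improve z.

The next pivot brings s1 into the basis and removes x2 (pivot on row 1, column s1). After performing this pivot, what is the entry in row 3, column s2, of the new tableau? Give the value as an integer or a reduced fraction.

Pivot element is row 1, column s1: 1/14.
Normalize row 1: new (row 1, s2) = (-2/7)/(1/14) = -4.
row 3 ← row 3 − (-5/28)·(new row 1): 3/14 − (-5/28)·(-4) = -1/2.

-1/2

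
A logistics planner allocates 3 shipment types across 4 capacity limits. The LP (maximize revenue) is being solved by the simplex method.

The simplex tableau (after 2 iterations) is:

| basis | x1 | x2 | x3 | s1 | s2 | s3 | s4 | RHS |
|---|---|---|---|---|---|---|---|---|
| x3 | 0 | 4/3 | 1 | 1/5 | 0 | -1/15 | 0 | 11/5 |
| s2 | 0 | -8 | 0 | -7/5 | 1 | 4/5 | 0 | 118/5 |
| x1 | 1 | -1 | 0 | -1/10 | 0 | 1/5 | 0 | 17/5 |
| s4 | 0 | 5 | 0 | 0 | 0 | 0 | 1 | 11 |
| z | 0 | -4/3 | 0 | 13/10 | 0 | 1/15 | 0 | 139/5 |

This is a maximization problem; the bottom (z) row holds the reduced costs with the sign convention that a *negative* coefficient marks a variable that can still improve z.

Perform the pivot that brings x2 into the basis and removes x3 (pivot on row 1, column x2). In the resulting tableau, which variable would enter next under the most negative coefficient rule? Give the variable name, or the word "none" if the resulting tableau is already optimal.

none

Pivot element 4/3. New z-row = old z-row − (-4/3)·(row 1/(4/3)).
Updated z-row coefficients: x1: 0, x2: 0, x3: 1, s1: 3/2, s2: 0, s3: 0, s4: 0.
No coefficient is strictly negative; the tableau after this pivot is optimal.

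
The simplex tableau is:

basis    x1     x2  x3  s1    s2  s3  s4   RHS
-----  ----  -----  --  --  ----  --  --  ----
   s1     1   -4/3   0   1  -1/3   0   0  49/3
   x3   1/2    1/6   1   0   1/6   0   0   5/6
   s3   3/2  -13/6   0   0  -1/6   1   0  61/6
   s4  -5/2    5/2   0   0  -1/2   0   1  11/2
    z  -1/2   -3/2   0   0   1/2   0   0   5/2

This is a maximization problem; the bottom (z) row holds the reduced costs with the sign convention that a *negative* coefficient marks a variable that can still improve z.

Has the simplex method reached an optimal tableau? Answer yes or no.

no

Column x1 has objective-row coefficient -1/2, which is negative; an improving pivot exists, so not yet optimal.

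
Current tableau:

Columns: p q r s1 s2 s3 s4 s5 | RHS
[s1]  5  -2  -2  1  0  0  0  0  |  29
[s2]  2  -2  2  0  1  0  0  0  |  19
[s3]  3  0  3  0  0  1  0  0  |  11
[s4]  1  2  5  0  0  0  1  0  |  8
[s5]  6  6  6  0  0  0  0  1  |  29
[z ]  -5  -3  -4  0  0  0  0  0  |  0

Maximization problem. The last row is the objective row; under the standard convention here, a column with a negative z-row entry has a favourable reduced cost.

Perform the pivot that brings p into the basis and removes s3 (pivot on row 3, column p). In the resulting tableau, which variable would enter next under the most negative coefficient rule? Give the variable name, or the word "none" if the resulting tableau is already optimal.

Pivot element 3. New z-row = old z-row − (-5)·(row 3/3).
Updated z-row coefficients: p: 0, q: -3, r: 1, s1: 0, s2: 0, s3: 5/3, s4: 0, s5: 0.
The most negative is -3 in column q, so q would enter next.

q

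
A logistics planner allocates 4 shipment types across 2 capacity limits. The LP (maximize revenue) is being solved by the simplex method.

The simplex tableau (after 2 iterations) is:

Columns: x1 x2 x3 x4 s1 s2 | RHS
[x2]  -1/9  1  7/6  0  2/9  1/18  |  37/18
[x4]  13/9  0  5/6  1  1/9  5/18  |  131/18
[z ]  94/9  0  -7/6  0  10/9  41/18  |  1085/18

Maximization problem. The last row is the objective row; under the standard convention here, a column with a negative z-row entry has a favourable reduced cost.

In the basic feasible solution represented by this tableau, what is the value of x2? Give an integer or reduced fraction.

37/18

x2 is basic (row 1); its value is the RHS of that row: 37/18.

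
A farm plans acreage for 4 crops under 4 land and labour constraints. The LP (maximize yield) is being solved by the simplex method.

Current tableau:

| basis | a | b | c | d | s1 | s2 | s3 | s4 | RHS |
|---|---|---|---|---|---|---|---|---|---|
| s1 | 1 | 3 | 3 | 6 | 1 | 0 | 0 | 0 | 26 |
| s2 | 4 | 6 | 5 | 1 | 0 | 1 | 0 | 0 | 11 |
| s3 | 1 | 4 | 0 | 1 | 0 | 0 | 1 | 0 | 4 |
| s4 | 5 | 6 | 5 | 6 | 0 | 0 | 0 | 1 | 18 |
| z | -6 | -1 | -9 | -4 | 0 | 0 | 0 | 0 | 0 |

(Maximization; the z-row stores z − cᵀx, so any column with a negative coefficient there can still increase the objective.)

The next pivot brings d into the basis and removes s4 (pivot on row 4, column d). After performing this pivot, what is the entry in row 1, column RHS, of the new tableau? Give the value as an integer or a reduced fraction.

Pivot element is row 4, column d: 6.
Normalize row 4: new (row 4, RHS) = 18/6 = 3.
row 1 ← row 1 − 6·(new row 4): 26 − 6·3 = 8.

8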